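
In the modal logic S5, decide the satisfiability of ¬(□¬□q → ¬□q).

1. ¬(□¬□q → ¬□q), 0
2. □¬□q, 0
3. □q, 0
4. ¬□q, 0
5. q, 0
6. ¬q, 1
7. ¬□q, 1
8. q, 1
Accessibility: 0R0, 0R1, 1R0, 1R1
Branch closes: q and ¬q both at 1.
(One branch shown.) All branches close.

Unsatisfiable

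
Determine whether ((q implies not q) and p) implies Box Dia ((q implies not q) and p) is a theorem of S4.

Tableau for the negation not (((q implies not q) and p) implies Box Dia ((q implies not q) and p)):
1. not (((q implies not q) and p) implies Box Dia ((q implies not q) and p)), w0
2. (q implies not q) and p, w0   [neg-implies-rule on 1]
3. not Box Dia ((q implies not q) and p), w0   [neg-implies-rule on 1]
4. q implies not q, w0   [and-rule on 2]
5. p, w0   [and-rule on 2]
6. not q, w0   [implies-rule on 4 (branches; this branch)]
7. not Dia ((q implies not q) and p), w1   [neg-Box-rule on 3: fresh world w1, w0Rw1]
8. not ((q implies not q) and p), w1   [neg-Dia-rule on 7 via w1Rw1]
9. not p, w1   [neg-and-rule on 8 (branches; this branch)]
Accessibility: w0Rw0, w0Rw1, w1Rw1
The negation has an open branch (countermodel exists).

No, not valid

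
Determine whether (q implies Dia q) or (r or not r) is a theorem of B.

Valid in B

Tableau for the negation not ((q implies Dia q) or (r or not r)):
1. not ((q implies Dia q) or (r or not r)), 0
2. not (q implies Dia q), 0
3. not (r or not r), 0
4. q, 0
5. not Dia q, 0
6. not r, 0
7. r, 0
Accessibility: 0R0
Branch closes: r and not r both at 0.
Every branch of the negation's tableau closes; the branch above is one of them.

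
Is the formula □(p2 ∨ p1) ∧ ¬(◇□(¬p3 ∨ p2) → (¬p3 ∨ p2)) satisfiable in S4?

1. □(p2 ∨ p1) ∧ ¬(◇□(¬p3 ∨ p2) → (¬p3 ∨ p2)), 0
2. □(p2 ∨ p1), 0
3. ¬(◇□(¬p3 ∨ p2) → (¬p3 ∨ p2)), 0
4. ◇□(¬p3 ∨ p2), 0
5. ¬(¬p3 ∨ p2), 0
6. p3, 0
7. ¬p2, 0
8. p2 ∨ p1, 0
9. p1, 0
10. □(¬p3 ∨ p2), 1
11. p2 ∨ p1, 1
12. ¬p3 ∨ p2, 1
13. p1, 1
14. p2, 1
Accessibility: 0R0, 0R1, 1R1

Satisfiable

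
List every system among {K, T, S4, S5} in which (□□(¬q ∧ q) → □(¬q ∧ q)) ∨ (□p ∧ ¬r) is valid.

T, S4, S5

K-tableau for the negation ¬((□□(¬q ∧ q) → □(¬q ∧ q)) ∨ (□p ∧ ¬r)):
1. ¬((□□(¬q ∧ q) → □(¬q ∧ q)) ∨ (□p ∧ ¬r)), u
2. ¬(□□(¬q ∧ q) → □(¬q ∧ q)), u   [¬∨-rule on 1]
3. ¬(□p ∧ ¬r), u   [¬∨-rule on 1]
4. □□(¬q ∧ q), u   [¬→-rule on 2]
5. ¬□(¬q ∧ q), u   [¬→-rule on 2]
6. r, u   [¬∧-rule on 3 (branches; this branch)]
7. ¬(¬q ∧ q), v   [¬□-rule on 5: fresh world v, uRv]
8. □(¬q ∧ q), v   [□-rule on 4 via uRv]
9. ¬q, v   [¬∧-rule on 7 (branches; this branch)]
Accessibility: uRv
Complete open branch: countermodel on a K-frame, so not valid in K.
T-tableau for the negation ¬((□□(¬q ∧ q) → □(¬q ∧ q)) ∨ (□p ∧ ¬r)):
1. ¬((□□(¬q ∧ q) → □(¬q ∧ q)) ∨ (□p ∧ ¬r)), u
2. ¬(□□(¬q ∧ q) → □(¬q ∧ q)), u   [¬∨-rule on 1]
3. ¬(□p ∧ ¬r), u   [¬∨-rule on 1]
4. □□(¬q ∧ q), u   [¬→-rule on 2]
5. ¬□(¬q ∧ q), u   [¬→-rule on 2]
6. □(¬q ∧ q), u   [□-rule on 4 via uRu]
7. ¬q ∧ q, u   [□-rule on 6 via uRu]
8. ¬q, u   [∧-rule on 7]
9. q, u   [∧-rule on 7]
Accessibility: uRu
Branch closes: q and ¬q both at u.
Every branch closes (one shown): valid in T, hence also in S4, S5 (every theorem of T is a theorem of S4 and S5).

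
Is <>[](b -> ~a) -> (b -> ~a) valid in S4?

Tableau for the negation ~(<>[](b -> ~a) -> (b -> ~a)):
1. ~(<>[](b -> ~a) -> (b -> ~a)), w0
2. <>[](b -> ~a), w0
3. ~(b -> ~a), w0
4. b, w0
5. a, w0
6. [](b -> ~a), w1
7. b -> ~a, w1
8. ~a, w1
Accessibility: w0Rw0, w0Rw1, w1Rw1
The negation has an open branch (countermodel exists).

No, not valid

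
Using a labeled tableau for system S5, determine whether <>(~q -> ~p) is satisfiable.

Yes, satisfiable

1. <>(~q -> ~p), u
2. ~q -> ~p, v
3. ~p, v
Accessibility: uRu, uRv, vRu, vRv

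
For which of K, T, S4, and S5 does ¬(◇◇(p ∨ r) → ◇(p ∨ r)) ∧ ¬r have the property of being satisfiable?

S4-tableau for the formula:
1. ¬(◇◇(p ∨ r) → ◇(p ∨ r)) ∧ ¬r, u
2. ¬(◇◇(p ∨ r) → ◇(p ∨ r)), u
3. ¬r, u
4. ◇◇(p ∨ r), u
5. ¬◇(p ∨ r), u
6. ¬(p ∨ r), u
7. ¬p, u
8. ◇(p ∨ r), v
9. ¬(p ∨ r), v
10. ¬p, v
11. ¬r, v
12. p ∨ r, w
13. ¬(p ∨ r), w
14. ¬p, w
15. ¬r, w
16. r, w
Accessibility: uRu, uRv, uRw, vRv, vRw, wRw
Branch closes: r and ¬r both at w.
Every branch closes (one shown): unsatisfiable in S4, hence also in S5 (every S5-frame is an S4-frame).
T-tableau for the formula:
1. ¬(◇◇(p ∨ r) → ◇(p ∨ r)) ∧ ¬r, u
2. ¬(◇◇(p ∨ r) → ◇(p ∨ r)), u
3. ¬r, u
4. ◇◇(p ∨ r), u
5. ¬◇(p ∨ r), u
6. ¬(p ∨ r), u
7. ¬p, u
8. ◇(p ∨ r), v
9. ¬(p ∨ r), v
10. ¬p, v
11. ¬r, v
12. p ∨ r, w
13. r, w
Accessibility: uRu, uRv, vRv, vRw, wRw
Complete open branch: satisfiable in T, hence also in K (this T-model is also a K-model).

K, T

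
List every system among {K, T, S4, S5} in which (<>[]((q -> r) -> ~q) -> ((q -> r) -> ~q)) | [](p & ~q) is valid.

S4-tableau for the negation ~((<>[]((q -> r) -> ~q) -> ((q -> r) -> ~q)) | [](p & ~q)):
1. ~((<>[]((q -> r) -> ~q) -> ((q -> r) -> ~q)) | [](p & ~q)), w0
2. ~(<>[]((q -> r) -> ~q) -> ((q -> r) -> ~q)), w0
3. ~[](p & ~q), w0
4. <>[]((q -> r) -> ~q), w0
5. ~((q -> r) -> ~q), w0
6. q -> r, w0
7. q, w0
8. r, w0
9. ~(p & ~q), w1
10. q, w1
11. []((q -> r) -> ~q), w2
12. (q -> r) -> ~q, w2
13. ~q, w2
Accessibility: w0Rw0, w0Rw1, w0Rw2, w1Rw1, w2Rw2
Complete open branch: countermodel on an S4-frame, so not valid in S4, nor in K, T (the same frame is also a K-frame and a T-frame).
S5-tableau for the negation ~((<>[]((q -> r) -> ~q) -> ((q -> r) -> ~q)) | [](p & ~q)):
1. ~((<>[]((q -> r) -> ~q) -> ((q -> r) -> ~q)) | [](p & ~q)), w0
2. ~(<>[]((q -> r) -> ~q) -> ((q -> r) -> ~q)), w0
3. ~[](p & ~q), w0
4. <>[]((q -> r) -> ~q), w0
5. ~((q -> r) -> ~q), w0
6. q -> r, w0
7. q, w0
8. r, w0
9. ~(p & ~q), w1
10. q, w1
11. []((q -> r) -> ~q), w2
12. (q -> r) -> ~q, w0
13. (q -> r) -> ~q, w1
14. (q -> r) -> ~q, w2
15. ~(q -> r), w0
16. ~r, w0
Accessibility: w0Rw0, w0Rw1, w0Rw2, w1Rw0, w1Rw1, w1Rw2, w2Rw0, w2Rw1, w2Rw2
Branch closes: r and ~r both at w0.
Every branch closes (one shown): valid in S5.

S5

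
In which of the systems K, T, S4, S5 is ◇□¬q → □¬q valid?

S4-tableau for the negation ¬(◇□¬q → □¬q):
1. ¬(◇□¬q → □¬q), 0
2. ◇□¬q, 0   [¬→-rule on 1]
3. ¬□¬q, 0   [¬→-rule on 1]
4. □¬q, 1   [◇-rule on 2: fresh world 1, 0R1]
5. ¬q, 1   [□-rule on 4 via 1R1]
6. q, 2   [¬□-rule on 3: fresh world 2, 0R2]
Accessibility: 0R0, 0R1, 0R2, 1R1, 2R2
Complete open branch: countermodel on an S4-frame, so not valid in S4, nor in K, T (the same frame is also a K-frame and a T-frame).
S5-tableau for the negation ¬(◇□¬q → □¬q):
1. ¬(◇□¬q → □¬q), 0
2. ◇□¬q, 0   [¬→-rule on 1]
3. ¬□¬q, 0   [¬→-rule on 1]
4. □¬q, 1   [◇-rule on 2: fresh world 1, 0R1]
5. ¬q, 0   [□-rule on 4 via 1R0]
6. ¬q, 1   [□-rule on 4 via 1R1]
7. q, 2   [¬□-rule on 3: fresh world 2, 0R2]
8. ¬q, 2   [□-rule on 4 via 1R2]
Accessibility: 0R0, 0R1, 0R2, 1R0, 1R1, 1R2, 2R0, 2R1, 2R2
Branch closes: q and ¬q both at 2.
Every branch closes (one shown): valid in S5.

S5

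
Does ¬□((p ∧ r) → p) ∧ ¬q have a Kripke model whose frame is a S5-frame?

Unsatisfiable (every branch closes)

1. ¬□((p ∧ r) → p) ∧ ¬q, w0
2. ¬□((p ∧ r) → p), w0   [∧-rule on 1]
3. ¬q, w0   [∧-rule on 1]
4. ¬((p ∧ r) → p), w1   [¬□-rule on 2: fresh world w1, w0Rw1]
5. p ∧ r, w1   [¬→-rule on 4]
6. ¬p, w1   [¬→-rule on 4]
7. p, w1   [∧-rule on 5]
8. r, w1   [∧-rule on 5]
Accessibility: w0Rw0, w0Rw1, w1Rw0, w1Rw1
Branch closes: p and ¬p both at w1.
All branches of the tableau close; one closing branch shown above.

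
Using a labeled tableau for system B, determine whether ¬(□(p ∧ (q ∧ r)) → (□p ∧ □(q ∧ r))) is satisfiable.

Unsatisfiable (every branch closes)

1. ¬(□(p ∧ (q ∧ r)) → (□p ∧ □(q ∧ r))), u
2. □(p ∧ (q ∧ r)), u
3. ¬(□p ∧ □(q ∧ r)), u
4. p ∧ (q ∧ r), u
5. p, u
6. q ∧ r, u
7. q, u
8. r, u
9. ¬□(q ∧ r), u
10. ¬(q ∧ r), v
11. p ∧ (q ∧ r), v
12. p, v
13. q ∧ r, v
14. q, v
15. r, v
16. ¬r, v
Accessibility: uRu, uRv, vRu, vRv
Branch closes: r and ¬r both at v.
All branches of the tableau close; one closing branch shown above.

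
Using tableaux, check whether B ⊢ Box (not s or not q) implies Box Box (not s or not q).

No, not valid

Tableau for the negation not (Box (not s or not q) implies Box Box (not s or not q)):
1. not (Box (not s or not q) implies Box Box (not s or not q)), u
2. Box (not s or not q), u
3. not Box Box (not s or not q), u
4. not s or not q, u
5. not q, u
6. not Box (not s or not q), v
7. not s or not q, v
8. not q, v
9. not (not s or not q), w
10. s, w
11. q, w
Accessibility: uRu, uRv, vRu, vRv, vRw, wRv, wRw
The negation has an open branch (countermodel exists).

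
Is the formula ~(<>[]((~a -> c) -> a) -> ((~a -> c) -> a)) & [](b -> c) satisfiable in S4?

Satisfiable (open branch found)

1. ~(<>[]((~a -> c) -> a) -> ((~a -> c) -> a)) & [](b -> c), w0
2. ~(<>[]((~a -> c) -> a) -> ((~a -> c) -> a)), w0
3. [](b -> c), w0
4. <>[]((~a -> c) -> a), w0
5. ~((~a -> c) -> a), w0
6. ~a -> c, w0
7. ~a, w0
8. b -> c, w0
9. c, w0
10. []((~a -> c) -> a), w1
11. b -> c, w1
12. (~a -> c) -> a, w1
13. c, w1
14. a, w1
Accessibility: w0Rw0, w0Rw1, w1Rw1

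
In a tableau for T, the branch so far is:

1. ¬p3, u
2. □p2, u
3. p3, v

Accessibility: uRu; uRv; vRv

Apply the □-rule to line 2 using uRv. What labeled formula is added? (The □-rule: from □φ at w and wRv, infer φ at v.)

p2, v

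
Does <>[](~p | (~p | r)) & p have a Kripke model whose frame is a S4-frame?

1. <>[](~p | (~p | r)) & p, w0
2. <>[](~p | (~p | r)), w0
3. p, w0
4. [](~p | (~p | r)), w1
5. ~p | (~p | r), w1
6. ~p | r, w1
7. r, w1
Accessibility: w0Rw0, w0Rw1, w1Rw1

Satisfiable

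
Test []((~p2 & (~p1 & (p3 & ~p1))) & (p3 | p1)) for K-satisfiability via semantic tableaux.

Satisfiable (open branch found)

1. []((~p2 & (~p1 & (p3 & ~p1))) & (p3 | p1)), u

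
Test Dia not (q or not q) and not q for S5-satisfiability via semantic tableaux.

Unsatisfiable

1. Dia not (q or not q) and not q, 0
2. Dia not (q or not q), 0
3. not q, 0
4. not (q or not q), 1
5. not q, 1
6. q, 1
Accessibility: 0R0, 0R1, 1R0, 1R1
Branch closes: q and not q both at 1.
(One branch shown.) All branches close.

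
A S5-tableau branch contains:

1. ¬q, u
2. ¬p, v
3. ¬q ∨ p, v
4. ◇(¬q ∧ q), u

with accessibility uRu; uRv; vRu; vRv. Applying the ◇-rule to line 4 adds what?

a fresh world w with uRw, and ¬q ∧ q at w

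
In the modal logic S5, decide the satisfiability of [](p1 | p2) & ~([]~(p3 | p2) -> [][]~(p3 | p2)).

1. [](p1 | p2) & ~([]~(p3 | p2) -> [][]~(p3 | p2)), 0
2. [](p1 | p2), 0   [&-rule on 1]
3. ~([]~(p3 | p2) -> [][]~(p3 | p2)), 0   [&-rule on 1]
4. []~(p3 | p2), 0   [~->-rule on 3]
5. ~[][]~(p3 | p2), 0   [~->-rule on 3]
6. p1 | p2, 0   [[]-rule on 2 via 0R0]
7. ~(p3 | p2), 0   [[]-rule on 4 via 0R0]
8. ~p3, 0   [~|-rule on 7]
9. ~p2, 0   [~|-rule on 7]
10. p1, 0   [|-rule on 6 (branches; this branch)]
11. ~[]~(p3 | p2), 1   [~[]-rule on 5: fresh world 1, 0R1]
12. p1 | p2, 1   [[]-rule on 2 via 0R1]
13. ~(p3 | p2), 1   [[]-rule on 4 via 0R1]
14. ~p3, 1   [~|-rule on 13]
15. ~p2, 1   [~|-rule on 13]
16. p1, 1   [|-rule on 12 (branches; this branch)]
17. p3 | p2, 2   [~[]-rule on 11: fresh world 2, 1R2]
18. p1 | p2, 2   [[]-rule on 2 via 0R2]
19. ~(p3 | p2), 2   [[]-rule on 4 via 0R2]
20. ~p3, 2   [~|-rule on 19]
21. ~p2, 2   [~|-rule on 19]
22. p2, 2   [|-rule on 17 (branches; this branch)]
Accessibility: 0R0, 0R1, 0R2, 1R0, 1R1, 1R2, 2R0, 2R1, 2R2
Branch closes: p2 and ~p2 both at 2.
Every branch closes; the branch above is one of them.

No, unsatisfiable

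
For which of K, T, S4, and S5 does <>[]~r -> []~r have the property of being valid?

S4-tableau for the negation ~(<>[]~r -> []~r):
1. ~(<>[]~r -> []~r), w0
2. <>[]~r, w0
3. ~[]~r, w0
4. []~r, w1
5. ~r, w1
6. r, w2
Accessibility: w0Rw0, w0Rw1, w0Rw2, w1Rw1, w2Rw2
Complete open branch: countermodel on an S4-frame, so not valid in S4, nor in K, T (the same frame is also a K-frame and a T-frame).
S5-tableau for the negation ~(<>[]~r -> []~r):
1. ~(<>[]~r -> []~r), w0
2. <>[]~r, w0
3. ~[]~r, w0
4. []~r, w1
5. ~r, w0
6. ~r, w1
7. r, w2
8. ~r, w2
Accessibility: w0Rw0, w0Rw1, w0Rw2, w1Rw0, w1Rw1, w1Rw2, w2Rw0, w2Rw1, w2Rw2
Branch closes: r and ~r both at w2.
Every branch closes (one shown): valid in S5.

S5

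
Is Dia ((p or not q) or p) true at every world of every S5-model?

Invalid (countermodel exists)

Tableau for the negation not Dia ((p or not q) or p):
1. not Dia ((p or not q) or p), 0
2. not ((p or not q) or p), 0   [neg-Dia-rule on 1 via 0R0]
3. not (p or not q), 0   [neg-or-rule on 2]
4. not p, 0   [neg-or-rule on 2]
5. q, 0   [neg-or-rule on 3]
Accessibility: 0R0
The negation has an open branch (countermodel exists).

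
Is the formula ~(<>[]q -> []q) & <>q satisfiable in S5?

1. ~(<>[]q -> []q) & <>q, w0
2. ~(<>[]q -> []q), w0
3. <>q, w0
4. <>[]q, w0
5. ~[]q, w0
6. q, w1
7. []q, w2
8. q, w0
9. q, w2
10. ~q, w3
11. q, w3
Accessibility: w0Rw0, w0Rw1, w0Rw2, w0Rw3, w1Rw0, w1Rw1, w1Rw2, w1Rw3, w2Rw0, w2Rw1, w2Rw2, w2Rw3, w3Rw0, w3Rw1, w3Rw2, w3Rw3
Branch closes: q and ~q both at w3.
(One branch shown.) All branches close.

Unsatisfiable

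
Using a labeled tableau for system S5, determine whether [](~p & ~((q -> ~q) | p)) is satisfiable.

Satisfiable (open branch found)

1. [](~p & ~((q -> ~q) | p)), u
2. ~p & ~((q -> ~q) | p), u
3. ~p, u
4. ~((q -> ~q) | p), u
5. ~(q -> ~q), u
6. q, u
Accessibility: uRu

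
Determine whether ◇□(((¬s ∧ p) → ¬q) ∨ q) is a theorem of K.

Invalid (countermodel exists)

Tableau for the negation ¬◇□(((¬s ∧ p) → ¬q) ∨ q):
1. ¬◇□(((¬s ∧ p) → ¬q) ∨ q), 0
The negation has an open branch (countermodel exists).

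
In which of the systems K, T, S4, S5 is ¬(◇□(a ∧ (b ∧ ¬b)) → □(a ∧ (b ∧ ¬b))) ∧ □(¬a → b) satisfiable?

K

K-tableau for the formula:
1. ¬(◇□(a ∧ (b ∧ ¬b)) → □(a ∧ (b ∧ ¬b))) ∧ □(¬a → b), w0
2. ¬(◇□(a ∧ (b ∧ ¬b)) → □(a ∧ (b ∧ ¬b))), w0
3. □(¬a → b), w0
4. ◇□(a ∧ (b ∧ ¬b)), w0
5. ¬□(a ∧ (b ∧ ¬b)), w0
6. □(a ∧ (b ∧ ¬b)), w1
7. ¬a → b, w1
8. b, w1
9. ¬(a ∧ (b ∧ ¬b)), w2
10. ¬a → b, w2
11. ¬(b ∧ ¬b), w2
12. b, w2
Accessibility: w0Rw1, w0Rw2
Complete open branch: satisfiable in K.
T-tableau for the formula:
1. ¬(◇□(a ∧ (b ∧ ¬b)) → □(a ∧ (b ∧ ¬b))) ∧ □(¬a → b), w0
2. ¬(◇□(a ∧ (b ∧ ¬b)) → □(a ∧ (b ∧ ¬b))), w0
3. □(¬a → b), w0
4. ◇□(a ∧ (b ∧ ¬b)), w0
5. ¬□(a ∧ (b ∧ ¬b)), w0
6. ¬a → b, w0
7. b, w0
8. □(a ∧ (b ∧ ¬b)), w1
9. ¬a → b, w1
10. a ∧ (b ∧ ¬b), w1
11. a, w1
12. b ∧ ¬b, w1
13. b, w1
14. ¬b, w1
Accessibility: w0Rw0, w0Rw1, w1Rw1
Branch closes: b and ¬b both at w1.
Every branch closes (one shown): unsatisfiable in T, hence also in S4, S5 (every S4/S5-frame is a T-frame).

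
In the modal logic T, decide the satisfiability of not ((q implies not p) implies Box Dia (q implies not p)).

Satisfiable

1. not ((q implies not p) implies Box Dia (q implies not p)), 0
2. q implies not p, 0
3. not Box Dia (q implies not p), 0
4. not p, 0
5. not Dia (q implies not p), 1
6. not (q implies not p), 1
7. q, 1
8. p, 1
Accessibility: 0R0, 0R1, 1R1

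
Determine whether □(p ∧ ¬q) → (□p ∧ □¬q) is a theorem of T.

Valid

Tableau for the negation ¬(□(p ∧ ¬q) → (□p ∧ □¬q)):
1. ¬(□(p ∧ ¬q) → (□p ∧ □¬q)), w0
2. □(p ∧ ¬q), w0
3. ¬(□p ∧ □¬q), w0
4. p ∧ ¬q, w0
5. p, w0
6. ¬q, w0
7. ¬□¬q, w0
8. q, w1
9. p ∧ ¬q, w1
10. p, w1
11. ¬q, w1
Accessibility: w0Rw0, w0Rw1, w1Rw1
Branch closes: q and ¬q both at w1.
All branches of the negation close; one closing branch shown above.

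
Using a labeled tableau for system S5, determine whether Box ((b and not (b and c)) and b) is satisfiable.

Yes, satisfiable

1. Box ((b and not (b and c)) and b), w0
2. (b and not (b and c)) and b, w0   [Box-rule on 1 via w0Rw0]
3. b and not (b and c), w0   [and-rule on 2]
4. b, w0   [and-rule on 2]
5. not (b and c), w0   [and-rule on 3]
6. not c, w0   [neg-and-rule on 5 (branches; this branch)]
Accessibility: w0Rw0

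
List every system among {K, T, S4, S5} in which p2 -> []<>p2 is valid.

S5

S5-tableau for the negation ~(p2 -> []<>p2):
1. ~(p2 -> []<>p2), u
2. p2, u   [~->-rule on 1]
3. ~[]<>p2, u   [~->-rule on 1]
4. ~<>p2, v   [~[]-rule on 3: fresh world v, uRv]
5. ~p2, u   [~<>-rule on 4 via vRu]
Accessibility: uRu, uRv, vRu, vRv
Branch closes: p2 and ~p2 both at u.
Every branch closes (one shown): valid in S5.
S4-tableau for the negation ~(p2 -> []<>p2):
1. ~(p2 -> []<>p2), u
2. p2, u   [~->-rule on 1]
3. ~[]<>p2, u   [~->-rule on 1]
4. ~<>p2, v   [~[]-rule on 3: fresh world v, uRv]
5. ~p2, v   [~<>-rule on 4 via vRv]
Accessibility: uRu, uRv, vRv
Complete open branch: countermodel on an S4-frame, so not valid in S4, nor in K, T (the same frame is also a K-frame and a T-frame).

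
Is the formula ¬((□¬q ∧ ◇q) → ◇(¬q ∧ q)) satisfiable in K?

1. ¬((□¬q ∧ ◇q) → ◇(¬q ∧ q)), w0
2. □¬q ∧ ◇q, w0
3. ¬◇(¬q ∧ q), w0
4. □¬q, w0
5. ◇q, w0
6. q, w1
7. ¬(¬q ∧ q), w1
8. ¬q, w1
Accessibility: w0Rw1
Branch closes: q and ¬q both at w1.
Every branch closes; the branch above is one of them.

Unsatisfiable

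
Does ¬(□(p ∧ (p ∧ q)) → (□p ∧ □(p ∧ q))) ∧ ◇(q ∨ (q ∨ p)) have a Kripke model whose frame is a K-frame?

Unsatisfiable (every branch closes)

1. ¬(□(p ∧ (p ∧ q)) → (□p ∧ □(p ∧ q))) ∧ ◇(q ∨ (q ∨ p)), 0
2. ¬(□(p ∧ (p ∧ q)) → (□p ∧ □(p ∧ q))), 0
3. ◇(q ∨ (q ∨ p)), 0
4. □(p ∧ (p ∧ q)), 0
5. ¬(□p ∧ □(p ∧ q)), 0
6. ¬□(p ∧ q), 0
7. q ∨ (q ∨ p), 1
8. p ∧ (p ∧ q), 1
9. p, 1
10. p ∧ q, 1
11. q, 1
12. q ∨ p, 1
13. ¬(p ∧ q), 2
14. p ∧ (p ∧ q), 2
15. p, 2
16. p ∧ q, 2
17. q, 2
18. ¬q, 2
Accessibility: 0R1, 0R2
Branch closes: q and ¬q both at 2.
All branches of the tableau close; one closing branch shown above.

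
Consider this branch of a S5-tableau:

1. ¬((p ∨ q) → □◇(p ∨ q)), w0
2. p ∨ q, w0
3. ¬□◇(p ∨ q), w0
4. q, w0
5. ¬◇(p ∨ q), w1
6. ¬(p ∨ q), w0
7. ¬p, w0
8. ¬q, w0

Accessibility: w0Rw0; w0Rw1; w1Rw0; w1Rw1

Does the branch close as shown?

Both q and ¬q appear at w0.

Yes, closed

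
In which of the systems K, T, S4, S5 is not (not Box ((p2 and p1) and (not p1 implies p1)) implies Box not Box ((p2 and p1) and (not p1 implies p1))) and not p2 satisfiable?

K, T, S4

S4-tableau for the formula:
1. not (not Box ((p2 and p1) and (not p1 implies p1)) implies Box not Box ((p2 and p1) and (not p1 implies p1))) and not p2, w0
2. not (not Box ((p2 and p1) and (not p1 implies p1)) implies Box not Box ((p2 and p1) and (not p1 implies p1))), w0
3. not p2, w0
4. not Box ((p2 and p1) and (not p1 implies p1)), w0
5. not Box not Box ((p2 and p1) and (not p1 implies p1)), w0
6. not ((p2 and p1) and (not p1 implies p1)), w1
7. not (not p1 implies p1), w1
8. not p1, w1
9. Box ((p2 and p1) and (not p1 implies p1)), w2
10. (p2 and p1) and (not p1 implies p1), w2
11. p2 and p1, w2
12. not p1 implies p1, w2
13. p2, w2
14. p1, w2
Accessibility: w0Rw0, w0Rw1, w0Rw2, w1Rw1, w2Rw2
Complete open branch: satisfiable in S4, hence also in K, T (this S4-model is also a K-model and a T-model).
S5-tableau for the formula:
1. not (not Box ((p2 and p1) and (not p1 implies p1)) implies Box not Box ((p2 and p1) and (not p1 implies p1))) and not p2, w0
2. not (not Box ((p2 and p1) and (not p1 implies p1)) implies Box not Box ((p2 and p1) and (not p1 implies p1))), w0
3. not p2, w0
4. not Box ((p2 and p1) and (not p1 implies p1)), w0
5. not Box not Box ((p2 and p1) and (not p1 implies p1)), w0
6. not ((p2 and p1) and (not p1 implies p1)), w1
7. not (not p1 implies p1), w1
8. not p1, w1
9. Box ((p2 and p1) and (not p1 implies p1)), w2
10. (p2 and p1) and (not p1 implies p1), w0
11. p2 and p1, w0
12. not p1 implies p1, w0
13. p2, w0
14. p1, w0
Accessibility: w0Rw0, w0Rw1, w0Rw2, w1Rw0, w1Rw1, w1Rw2, w2Rw0, w2Rw1, w2Rw2
Branch closes: p2 and not p2 both at w0.
Every branch closes (one shown): unsatisfiable in S5.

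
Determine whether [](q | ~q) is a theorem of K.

Tableau for the negation ~[](q | ~q):
1. ~[](q | ~q), 0
2. ~(q | ~q), 1
3. ~q, 1
4. q, 1
Accessibility: 0R1
Branch closes: q and ~q both at 1.
All branches of the negation close; one closing branch shown above.

Valid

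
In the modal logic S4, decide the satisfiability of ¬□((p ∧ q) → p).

1. ¬□((p ∧ q) → p), u
2. ¬((p ∧ q) → p), v
3. p ∧ q, v
4. ¬p, v
5. p, v
6. q, v
Accessibility: uRu, uRv, vRv
Branch closes: p and ¬p both at v.
(One branch shown.) All branches close.

Unsatisfiable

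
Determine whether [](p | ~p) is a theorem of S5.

Valid in S5

Tableau for the negation ~[](p | ~p):
1. ~[](p | ~p), w0
2. ~(p | ~p), w1
3. ~p, w1
4. p, w1
Accessibility: w0Rw0, w0Rw1, w1Rw0, w1Rw1
Branch closes: p and ~p both at w1.
Every branch of the negation's tableau closes; the branch above is one of them.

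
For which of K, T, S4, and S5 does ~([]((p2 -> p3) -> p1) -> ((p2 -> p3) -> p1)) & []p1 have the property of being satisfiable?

K-tableau for the formula:
1. ~([]((p2 -> p3) -> p1) -> ((p2 -> p3) -> p1)) & []p1, u
2. ~([]((p2 -> p3) -> p1) -> ((p2 -> p3) -> p1)), u
3. []p1, u
4. []((p2 -> p3) -> p1), u
5. ~((p2 -> p3) -> p1), u
6. p2 -> p3, u
7. ~p1, u
8. p3, u
Complete open branch: satisfiable in K.
T-tableau for the formula:
1. ~([]((p2 -> p3) -> p1) -> ((p2 -> p3) -> p1)) & []p1, u
2. ~([]((p2 -> p3) -> p1) -> ((p2 -> p3) -> p1)), u
3. []p1, u
4. []((p2 -> p3) -> p1), u
5. ~((p2 -> p3) -> p1), u
6. p2 -> p3, u
7. ~p1, u
8. p1, u
Accessibility: uRu
Branch closes: p1 and ~p1 both at u.
Every branch closes (one shown): unsatisfiable in T, hence also in S4, S5 (every S4/S5-frame is a T-frame).

K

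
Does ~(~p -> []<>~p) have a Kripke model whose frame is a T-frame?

1. ~(~p -> []<>~p), 0
2. ~p, 0
3. ~[]<>~p, 0
4. ~<>~p, 1
5. p, 1
Accessibility: 0R0, 0R1, 1R1

Satisfiable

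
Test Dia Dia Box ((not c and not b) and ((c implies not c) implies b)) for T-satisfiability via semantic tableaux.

1. Dia Dia Box ((not c and not b) and ((c implies not c) implies b)), w0
2. Dia Box ((not c and not b) and ((c implies not c) implies b)), w1   [Dia-rule on 1: fresh world w1, w0Rw1]
3. Box ((not c and not b) and ((c implies not c) implies b)), w2   [Dia-rule on 2: fresh world w2, w1Rw2]
4. (not c and not b) and ((c implies not c) implies b), w2   [Box-rule on 3 via w2Rw2]
5. not c and not b, w2   [and-rule on 4]
6. (c implies not c) implies b, w2   [and-rule on 4]
7. not c, w2   [and-rule on 5]
8. not b, w2   [and-rule on 5]
9. not (c implies not c), w2   [implies-rule on 6 (branches; this branch)]
10. c, w2   [neg-implies-rule on 9]
Accessibility: w0Rw0, w0Rw1, w1Rw1, w1Rw2, w2Rw2
Branch closes: c and not c both at w2.
Every branch closes; the branch above is one of them.

No, unsatisfiable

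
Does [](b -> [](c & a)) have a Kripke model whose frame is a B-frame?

1. [](b -> [](c & a)), w0
2. b -> [](c & a), w0   [[]-rule on 1 via w0Rw0]
3. [](c & a), w0   [->-rule on 2 (branches; this branch)]
4. c & a, w0   [[]-rule on 3 via w0Rw0]
5. c, w0   [&-rule on 4]
6. a, w0   [&-rule on 4]
Accessibility: w0Rw0

Satisfiable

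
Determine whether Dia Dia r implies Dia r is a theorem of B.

Tableau for the negation not (Dia Dia r implies Dia r):
1. not (Dia Dia r implies Dia r), w0
2. Dia Dia r, w0
3. not Dia r, w0
4. not r, w0
5. Dia r, w1
6. not r, w1
7. r, w2
Accessibility: w0Rw0, w0Rw1, w1Rw0, w1Rw1, w1Rw2, w2Rw1, w2Rw2
The negation has an open branch (countermodel exists).

Not valid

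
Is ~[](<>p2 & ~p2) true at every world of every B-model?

Tableau for the negation [](<>p2 & ~p2):
1. [](<>p2 & ~p2), u
2. <>p2 & ~p2, u   [[]-rule on 1 via uRu]
3. <>p2, u   [&-rule on 2]
4. ~p2, u   [&-rule on 2]
5. p2, v   [<>-rule on 3: fresh world v, uRv]
6. <>p2 & ~p2, v   [[]-rule on 1 via uRv]
7. <>p2, v   [&-rule on 6]
8. ~p2, v   [&-rule on 6]
Accessibility: uRu, uRv, vRu, vRv
Branch closes: p2 and ~p2 both at v.
Every branch of the negation's tableau closes; the branch above is one of them.

Yes, valid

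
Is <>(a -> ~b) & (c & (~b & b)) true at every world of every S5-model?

Tableau for the negation ~(<>(a -> ~b) & (c & (~b & b))):
1. ~(<>(a -> ~b) & (c & (~b & b))), w0
2. ~(c & (~b & b)), w0   [~&-rule on 1 (branches; this branch)]
3. ~(~b & b), w0   [~&-rule on 2 (branches; this branch)]
4. ~b, w0   [~&-rule on 3 (branches; this branch)]
Accessibility: w0Rw0
The negation has an open branch (countermodel exists).

Invalid (countermodel exists)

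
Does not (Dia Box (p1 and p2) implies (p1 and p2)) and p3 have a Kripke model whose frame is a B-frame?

1. not (Dia Box (p1 and p2) implies (p1 and p2)) and p3, w0
2. not (Dia Box (p1 and p2) implies (p1 and p2)), w0   [and-rule on 1]
3. p3, w0   [and-rule on 1]
4. Dia Box (p1 and p2), w0   [neg-implies-rule on 2]
5. not (p1 and p2), w0   [neg-implies-rule on 2]
6. not p2, w0   [neg-and-rule on 5 (branches; this branch)]
7. Box (p1 and p2), w1   [Dia-rule on 4: fresh world w1, w0Rw1]
8. p1 and p2, w0   [Box-rule on 7 via w1Rw0]
9. p1, w0   [and-rule on 8]
10. p2, w0   [and-rule on 8]
Accessibility: w0Rw0, w0Rw1, w1Rw0, w1Rw1
Branch closes: p2 and not p2 both at w0.
(One branch shown.) All branches close.

Unsatisfiable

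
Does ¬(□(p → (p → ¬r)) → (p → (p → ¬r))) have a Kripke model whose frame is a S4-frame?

Unsatisfiable (every branch closes)

1. ¬(□(p → (p → ¬r)) → (p → (p → ¬r))), u
2. □(p → (p → ¬r)), u
3. ¬(p → (p → ¬r)), u
4. p, u
5. ¬(p → ¬r), u
6. r, u
7. p → (p → ¬r), u
8. p → ¬r, u
9. ¬r, u
Accessibility: uRu
Branch closes: r and ¬r both at u.
Every branch closes; the branch above is one of them.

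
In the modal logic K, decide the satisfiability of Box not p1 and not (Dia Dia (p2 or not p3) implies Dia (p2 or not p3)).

1. Box not p1 and not (Dia Dia (p2 or not p3) implies Dia (p2 or not p3)), u
2. Box not p1, u   [and-rule on 1]
3. not (Dia Dia (p2 or not p3) implies Dia (p2 or not p3)), u   [and-rule on 1]
4. Dia Dia (p2 or not p3), u   [neg-implies-rule on 3]
5. not Dia (p2 or not p3), u   [neg-implies-rule on 3]
6. Dia (p2 or not p3), v   [Dia-rule on 4: fresh world v, uRv]
7. not p1, v   [Box-rule on 2 via uRv]
8. not (p2 or not p3), v   [neg-Dia-rule on 5 via uRv]
9. not p2, v   [neg-or-rule on 8]
10. p3, v   [neg-or-rule on 8]
11. p2 or not p3, w   [Dia-rule on 6: fresh world w, vRw]
12. not p3, w   [or-rule on 11 (branches; this branch)]
Accessibility: uRv, vRw

Yes, satisfiable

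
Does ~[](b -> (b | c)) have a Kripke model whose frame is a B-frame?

Unsatisfiable (every branch closes)

1. ~[](b -> (b | c)), 0
2. ~(b -> (b | c)), 1
3. b, 1
4. ~(b | c), 1
5. ~b, 1
6. ~c, 1
Accessibility: 0R0, 0R1, 1R0, 1R1
Branch closes: b and ~b both at 1.
(One branch shown.) All branches close.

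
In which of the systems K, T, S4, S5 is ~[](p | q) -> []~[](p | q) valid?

S5-tableau for the negation ~(~[](p | q) -> []~[](p | q)):
1. ~(~[](p | q) -> []~[](p | q)), w0
2. ~[](p | q), w0
3. ~[]~[](p | q), w0
4. ~(p | q), w1
5. ~p, w1
6. ~q, w1
7. [](p | q), w2
8. p | q, w0
9. p | q, w1
10. p | q, w2
11. q, w0
12. q, w1
Accessibility: w0Rw0, w0Rw1, w0Rw2, w1Rw0, w1Rw1, w1Rw2, w2Rw0, w2Rw1, w2Rw2
Branch closes: q and ~q both at w1.
Every branch closes (one shown): valid in S5.
S4-tableau for the negation ~(~[](p | q) -> []~[](p | q)):
1. ~(~[](p | q) -> []~[](p | q)), w0
2. ~[](p | q), w0
3. ~[]~[](p | q), w0
4. ~(p | q), w1
5. ~p, w1
6. ~q, w1
7. [](p | q), w2
8. p | q, w2
9. q, w2
Accessibility: w0Rw0, w0Rw1, w0Rw2, w1Rw1, w2Rw2
Complete open branch: countermodel on an S4-frame, so not valid in S4, nor in K, T (the same frame is also a K-frame and a T-frame).

S5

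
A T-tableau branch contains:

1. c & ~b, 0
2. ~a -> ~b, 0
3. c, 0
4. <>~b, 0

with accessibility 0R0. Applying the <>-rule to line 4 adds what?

a fresh world 1 with 0R1, and ~b at 1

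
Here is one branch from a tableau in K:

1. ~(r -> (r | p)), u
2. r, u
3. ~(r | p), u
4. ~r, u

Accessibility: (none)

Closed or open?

Both r and ~r appear at u.

Closed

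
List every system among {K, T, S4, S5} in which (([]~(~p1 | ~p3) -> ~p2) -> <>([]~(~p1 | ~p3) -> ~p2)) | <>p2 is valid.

T-tableau for the negation ~((([]~(~p1 | ~p3) -> ~p2) -> <>([]~(~p1 | ~p3) -> ~p2)) | <>p2):
1. ~((([]~(~p1 | ~p3) -> ~p2) -> <>([]~(~p1 | ~p3) -> ~p2)) | <>p2), u
2. ~(([]~(~p1 | ~p3) -> ~p2) -> <>([]~(~p1 | ~p3) -> ~p2)), u
3. ~<>p2, u
4. []~(~p1 | ~p3) -> ~p2, u
5. ~<>([]~(~p1 | ~p3) -> ~p2), u
6. ~p2, u
7. ~([]~(~p1 | ~p3) -> ~p2), u
8. []~(~p1 | ~p3), u
9. p2, u
Accessibility: uRu
Branch closes: p2 and ~p2 both at u.
Every branch closes (one shown): valid in T, hence also in S4, S5 (every theorem of T is a theorem of S4 and S5).
K-tableau for the negation ~((([]~(~p1 | ~p3) -> ~p2) -> <>([]~(~p1 | ~p3) -> ~p2)) | <>p2):
1. ~((([]~(~p1 | ~p3) -> ~p2) -> <>([]~(~p1 | ~p3) -> ~p2)) | <>p2), u
2. ~(([]~(~p1 | ~p3) -> ~p2) -> <>([]~(~p1 | ~p3) -> ~p2)), u
3. ~<>p2, u
4. []~(~p1 | ~p3) -> ~p2, u
5. ~<>([]~(~p1 | ~p3) -> ~p2), u
6. ~p2, u
Complete open branch: countermodel on a K-frame, so not valid in K.

T, S4, S5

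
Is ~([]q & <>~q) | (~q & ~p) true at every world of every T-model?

Valid

Tableau for the negation ~(~([]q & <>~q) | (~q & ~p)):
1. ~(~([]q & <>~q) | (~q & ~p)), w0
2. []q & <>~q, w0
3. ~(~q & ~p), w0
4. []q, w0
5. <>~q, w0
6. q, w0
7. p, w0
8. ~q, w1
9. q, w1
Accessibility: w0Rw0, w0Rw1, w1Rw1
Branch closes: q and ~q both at w1.
All branches of the negation close; one closing branch shown above.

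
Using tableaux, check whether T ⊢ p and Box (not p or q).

Tableau for the negation not (p and Box (not p or q)):
1. not (p and Box (not p or q)), w0
2. not Box (not p or q), w0   [neg-and-rule on 1 (branches; this branch)]
3. not (not p or q), w1   [neg-Box-rule on 2: fresh world w1, w0Rw1]
4. p, w1   [neg-or-rule on 3]
5. not q, w1   [neg-or-rule on 3]
Accessibility: w0Rw0, w0Rw1, w1Rw1
The negation has an open branch (countermodel exists).

No, not valid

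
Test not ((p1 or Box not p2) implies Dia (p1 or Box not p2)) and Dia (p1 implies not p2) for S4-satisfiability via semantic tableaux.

Unsatisfiable (every branch closes)

1. not ((p1 or Box not p2) implies Dia (p1 or Box not p2)) and Dia (p1 implies not p2), u
2. not ((p1 or Box not p2) implies Dia (p1 or Box not p2)), u   [and-rule on 1]
3. Dia (p1 implies not p2), u   [and-rule on 1]
4. p1 or Box not p2, u   [neg-implies-rule on 2]
5. not Dia (p1 or Box not p2), u   [neg-implies-rule on 2]
6. not (p1 or Box not p2), u   [neg-Dia-rule on 5 via uRu]
7. not p1, u   [neg-or-rule on 6]
8. not Box not p2, u   [neg-or-rule on 6]
9. Box not p2, u   [or-rule on 4 (branches; this branch)]
10. not p2, u   [Box-rule on 9 via uRu]
11. p1 implies not p2, v   [Dia-rule on 3: fresh world v, uRv]
12. not (p1 or Box not p2), v   [neg-Dia-rule on 5 via uRv]
13. not p1, v   [neg-or-rule on 12]
14. not Box not p2, v   [neg-or-rule on 12]
15. not p2, v   [Box-rule on 9 via uRv]
16. p2, w   [neg-Box-rule on 8: fresh world w, uRw]
17. not (p1 or Box not p2), w   [neg-Dia-rule on 5 via uRw]
18. not p1, w   [neg-or-rule on 17]
19. not Box not p2, w   [neg-or-rule on 17]
20. not p2, w   [Box-rule on 9 via uRw]
Accessibility: uRu, uRv, uRw, vRv, wRw
Branch closes: p2 and not p2 both at w.
All branches of the tableau close; one closing branch shown above.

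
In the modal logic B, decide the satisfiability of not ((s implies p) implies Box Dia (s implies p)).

No, unsatisfiable

1. not ((s implies p) implies Box Dia (s implies p)), u
2. s implies p, u   [neg-implies-rule on 1]
3. not Box Dia (s implies p), u   [neg-implies-rule on 1]
4. p, u   [implies-rule on 2 (branches; this branch)]
5. not Dia (s implies p), v   [neg-Box-rule on 3: fresh world v, uRv]
6. not (s implies p), u   [neg-Dia-rule on 5 via vRu]
7. s, u   [neg-implies-rule on 6]
8. not p, u   [neg-implies-rule on 6]
Accessibility: uRu, uRv, vRu, vRv
Branch closes: p and not p both at u.
Every branch closes; the branch above is one of them.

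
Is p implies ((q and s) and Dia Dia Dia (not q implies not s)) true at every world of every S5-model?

Tableau for the negation not (p implies ((q and s) and Dia Dia Dia (not q implies not s))):
1. not (p implies ((q and s) and Dia Dia Dia (not q implies not s))), 0
2. p, 0
3. not ((q and s) and Dia Dia Dia (not q implies not s)), 0
4. not Dia Dia Dia (not q implies not s), 0
5. not Dia Dia (not q implies not s), 0
6. not Dia (not q implies not s), 0
7. not (not q implies not s), 0
8. not q, 0
9. s, 0
Accessibility: 0R0
The negation has an open branch (countermodel exists).

Not valid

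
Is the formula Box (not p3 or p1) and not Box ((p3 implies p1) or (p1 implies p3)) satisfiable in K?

1. Box (not p3 or p1) and not Box ((p3 implies p1) or (p1 implies p3)), 0
2. Box (not p3 or p1), 0
3. not Box ((p3 implies p1) or (p1 implies p3)), 0
4. not ((p3 implies p1) or (p1 implies p3)), 1
5. not (p3 implies p1), 1
6. not (p1 implies p3), 1
7. p3, 1
8. not p1, 1
9. p1, 1
10. not p3, 1
Accessibility: 0R1
Branch closes: p1 and not p1 both at 1.
Every branch closes; the branch above is one of them.

Unsatisfiable (every branch closes)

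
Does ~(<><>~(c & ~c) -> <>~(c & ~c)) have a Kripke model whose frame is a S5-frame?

Unsatisfiable (every branch closes)

1. ~(<><>~(c & ~c) -> <>~(c & ~c)), u
2. <><>~(c & ~c), u
3. ~<>~(c & ~c), u
4. c & ~c, u
5. c, u
6. ~c, u
Accessibility: uRu
Branch closes: c and ~c both at u.
Every branch closes; the branch above is one of them.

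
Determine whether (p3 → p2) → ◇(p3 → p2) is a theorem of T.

Yes, valid

Tableau for the negation ¬((p3 → p2) → ◇(p3 → p2)):
1. ¬((p3 → p2) → ◇(p3 → p2)), u
2. p3 → p2, u
3. ¬◇(p3 → p2), u
4. ¬(p3 → p2), u
5. p3, u
6. ¬p2, u
7. p2, u
Accessibility: uRu
Branch closes: p2 and ¬p2 both at u.
Every branch of the negation's tableau closes; the branch above is one of them.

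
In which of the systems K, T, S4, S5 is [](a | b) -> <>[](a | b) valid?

T, S4, S5

K-tableau for the negation ~([](a | b) -> <>[](a | b)):
1. ~([](a | b) -> <>[](a | b)), u
2. [](a | b), u   [~->-rule on 1]
3. ~<>[](a | b), u   [~->-rule on 1]
Complete open branch: countermodel on a K-frame, so not valid in K.
T-tableau for the negation ~([](a | b) -> <>[](a | b)):
1. ~([](a | b) -> <>[](a | b)), u
2. [](a | b), u   [~->-rule on 1]
3. ~<>[](a | b), u   [~->-rule on 1]
4. a | b, u   [[]-rule on 2 via uRu]
5. ~[](a | b), u   [~<>-rule on 3 via uRu]
6. b, u   [|-rule on 4 (branches; this branch)]
7. ~(a | b), v   [~[]-rule on 5: fresh world v, uRv]
8. ~a, v   [~|-rule on 7]
9. ~b, v   [~|-rule on 7]
10. a | b, v   [[]-rule on 2 via uRv]
11. ~[](a | b), v   [~<>-rule on 3 via uRv]
12. b, v   [|-rule on 10 (branches; this branch)]
Accessibility: uRu, uRv, vRv
Branch closes: b and ~b both at v.
Every branch closes (one shown): valid in T, hence also in S4, S5 (every theorem of T is a theorem of S4 and S5).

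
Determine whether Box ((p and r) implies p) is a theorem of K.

Tableau for the negation not Box ((p and r) implies p):
1. not Box ((p and r) implies p), 0
2. not ((p and r) implies p), 1   [neg-Box-rule on 1: fresh world 1, 0R1]
3. p and r, 1   [neg-implies-rule on 2]
4. not p, 1   [neg-implies-rule on 2]
5. p, 1   [and-rule on 3]
6. r, 1   [and-rule on 3]
Accessibility: 0R1
Branch closes: p and not p both at 1.
All branches of the negation close; one closing branch shown above.

Yes, valid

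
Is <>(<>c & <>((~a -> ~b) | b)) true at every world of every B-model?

Tableau for the negation ~<>(<>c & <>((~a -> ~b) | b)):
1. ~<>(<>c & <>((~a -> ~b) | b)), u
2. ~(<>c & <>((~a -> ~b) | b)), u   [~<>-rule on 1 via uRu]
3. ~<>c, u   [~&-rule on 2 (branches; this branch)]
4. ~c, u   [~<>-rule on 3 via uRu]
Accessibility: uRu
The negation has an open branch (countermodel exists).

Not valid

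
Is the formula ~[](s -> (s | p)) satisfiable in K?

Unsatisfiable (every branch closes)

1. ~[](s -> (s | p)), w0
2. ~(s -> (s | p)), w1
3. s, w1
4. ~(s | p), w1
5. ~s, w1
6. ~p, w1
Accessibility: w0Rw1
Branch closes: s and ~s both at w1.
(One branch shown.) All branches close.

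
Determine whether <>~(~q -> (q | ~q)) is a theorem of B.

Not valid

Tableau for the negation ~<>~(~q -> (q | ~q)):
1. ~<>~(~q -> (q | ~q)), 0
2. ~q -> (q | ~q), 0   [~<>-rule on 1 via 0R0]
3. q | ~q, 0   [->-rule on 2 (branches; this branch)]
4. ~q, 0   [|-rule on 3 (branches; this branch)]
Accessibility: 0R0
The negation has an open branch (countermodel exists).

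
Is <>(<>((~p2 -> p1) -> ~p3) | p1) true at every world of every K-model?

Invalid (countermodel exists)

Tableau for the negation ~<>(<>((~p2 -> p1) -> ~p3) | p1):
1. ~<>(<>((~p2 -> p1) -> ~p3) | p1), w0
The negation has an open branch (countermodel exists).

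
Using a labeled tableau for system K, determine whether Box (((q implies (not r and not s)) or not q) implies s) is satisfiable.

1. Box (((q implies (not r and not s)) or not q) implies s), 0

Satisfiable (open branch found)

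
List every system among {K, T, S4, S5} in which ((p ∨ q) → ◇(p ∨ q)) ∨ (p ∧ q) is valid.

K-tableau for the negation ¬(((p ∨ q) → ◇(p ∨ q)) ∨ (p ∧ q)):
1. ¬(((p ∨ q) → ◇(p ∨ q)) ∨ (p ∧ q)), w0
2. ¬((p ∨ q) → ◇(p ∨ q)), w0
3. ¬(p ∧ q), w0
4. p ∨ q, w0
5. ¬◇(p ∨ q), w0
6. ¬q, w0
7. p, w0
Complete open branch: countermodel on a K-frame, so not valid in K.
T-tableau for the negation ¬(((p ∨ q) → ◇(p ∨ q)) ∨ (p ∧ q)):
1. ¬(((p ∨ q) → ◇(p ∨ q)) ∨ (p ∧ q)), w0
2. ¬((p ∨ q) → ◇(p ∨ q)), w0
3. ¬(p ∧ q), w0
4. p ∨ q, w0
5. ¬◇(p ∨ q), w0
6. ¬(p ∨ q), w0
7. ¬p, w0
8. ¬q, w0
9. q, w0
Accessibility: w0Rw0
Branch closes: q and ¬q both at w0.
Every branch closes (one shown): valid in T, hence also in S4, S5 (every theorem of T is a theorem of S4 and S5).

T, S4, S5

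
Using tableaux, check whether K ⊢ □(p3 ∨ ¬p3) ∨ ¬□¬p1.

Tableau for the negation ¬(□(p3 ∨ ¬p3) ∨ ¬□¬p1):
1. ¬(□(p3 ∨ ¬p3) ∨ ¬□¬p1), 0
2. ¬□(p3 ∨ ¬p3), 0   [¬∨-rule on 1]
3. □¬p1, 0   [¬∨-rule on 1]
4. ¬(p3 ∨ ¬p3), 1   [¬□-rule on 2: fresh world 1, 0R1]
5. ¬p3, 1   [¬∨-rule on 4]
6. p3, 1   [¬∨-rule on 4]
Accessibility: 0R1
Branch closes: p3 and ¬p3 both at 1.
Every branch of the negation's tableau closes; the branch above is one of them.

Valid in K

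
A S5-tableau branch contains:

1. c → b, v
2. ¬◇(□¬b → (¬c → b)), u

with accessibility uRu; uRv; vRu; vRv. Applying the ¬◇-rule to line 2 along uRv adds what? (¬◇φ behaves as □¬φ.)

¬(□¬b → (¬c → b)), v

¬◇φ behaves as □¬φ: propagate the negated body to each accessible world.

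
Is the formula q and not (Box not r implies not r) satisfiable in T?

1. q and not (Box not r implies not r), 0
2. q, 0
3. not (Box not r implies not r), 0
4. Box not r, 0
5. r, 0
6. not r, 0
Accessibility: 0R0
Branch closes: r and not r both at 0.
Every branch closes; the branch above is one of them.

Unsatisfiable (every branch closes)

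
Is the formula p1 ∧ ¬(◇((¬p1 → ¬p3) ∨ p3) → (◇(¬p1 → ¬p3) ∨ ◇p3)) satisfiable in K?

1. p1 ∧ ¬(◇((¬p1 → ¬p3) ∨ p3) → (◇(¬p1 → ¬p3) ∨ ◇p3)), w0
2. p1, w0   [∧-rule on 1]
3. ¬(◇((¬p1 → ¬p3) ∨ p3) → (◇(¬p1 → ¬p3) ∨ ◇p3)), w0   [∧-rule on 1]
4. ◇((¬p1 → ¬p3) ∨ p3), w0   [¬→-rule on 3]
5. ¬(◇(¬p1 → ¬p3) ∨ ◇p3), w0   [¬→-rule on 3]
6. ¬◇(¬p1 → ¬p3), w0   [¬∨-rule on 5]
7. ¬◇p3, w0   [¬∨-rule on 5]
8. (¬p1 → ¬p3) ∨ p3, w1   [◇-rule on 4: fresh world w1, w0Rw1]
9. ¬(¬p1 → ¬p3), w1   [¬◇-rule on 6 via w0Rw1]
10. ¬p1, w1   [¬→-rule on 9]
11. p3, w1   [¬→-rule on 9]
12. ¬p3, w1   [¬◇-rule on 7 via w0Rw1]
Accessibility: w0Rw1
Branch closes: p3 and ¬p3 both at w1.
All branches of the tableau close; one closing branch shown above.

Unsatisfiable (every branch closes)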